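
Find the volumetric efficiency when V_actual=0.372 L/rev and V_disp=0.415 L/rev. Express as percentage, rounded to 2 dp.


eta_v = (V_actual / V_disp) * 100
Ratio = 0.372 / 0.415 = 0.8964
eta_v = 0.8964 * 100 = 89.64%


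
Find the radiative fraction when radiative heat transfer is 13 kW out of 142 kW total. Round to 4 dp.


f_rad = Q_rad / Q_total
f_rad = 13 / 142 = 0.0915


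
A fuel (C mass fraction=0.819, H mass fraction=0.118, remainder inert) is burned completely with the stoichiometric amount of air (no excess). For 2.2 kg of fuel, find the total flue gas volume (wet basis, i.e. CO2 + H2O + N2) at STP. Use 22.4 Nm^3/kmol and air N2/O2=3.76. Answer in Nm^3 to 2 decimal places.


Per kg fuel: CO2 = (C/12 kmol)*22.4 = (0.819/12)*22.4 = 1.52880 Nm^3
Per kg fuel: H2O = (H/2 kmol)*22.4 = (0.118/2)*22.4 = 1.32160 Nm^3
O2 needed per kg fuel = C/12 + H/4 = 0.819/12 + 0.118/4 = 0.09775000 kmol
Per kg fuel: N2 = O2*3.76*22.4 = 0.09775000*3.76*22.4 = 8.23290 Nm^3
Total per kg = 1.52880 + 1.32160 + 8.23290 = 11.08330 Nm^3
Total = 11.08330 * 2.2 = 24.38 Nm^3


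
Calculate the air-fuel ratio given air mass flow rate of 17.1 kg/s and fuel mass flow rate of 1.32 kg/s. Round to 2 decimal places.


AFR = m_air / m_fuel
AFR = 17.1 / 1.32 = 12.95


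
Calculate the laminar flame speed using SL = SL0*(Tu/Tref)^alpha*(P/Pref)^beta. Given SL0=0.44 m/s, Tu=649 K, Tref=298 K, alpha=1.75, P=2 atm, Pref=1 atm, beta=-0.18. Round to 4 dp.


SL = SL0 * (Tu/Tref)^alpha * (P/Pref)^beta
T ratio = 649/298 = 2.17785235
(T ratio)^alpha = 2.17785235^1.75 = 3.904359
(P/Pref)^beta = 2^(-0.18) = 0.882703
SL = 0.44 * 3.904359 * 0.882703 = 1.5164 m/s


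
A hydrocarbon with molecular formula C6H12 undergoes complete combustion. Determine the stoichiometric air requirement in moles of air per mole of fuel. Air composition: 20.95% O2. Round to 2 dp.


Balanced combustion: C6H12 + 9 O2 -> 6 CO2 + 6 H2O
O2 needed = C + H/4 = 6 + 12/4 = 9.00 moles
Air moles = O2 / 0.2095 = 9.00 / 0.2095 = 42.96 moles air


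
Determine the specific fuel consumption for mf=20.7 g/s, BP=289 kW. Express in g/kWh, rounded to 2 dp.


SFC = (mf / BP) * 3600
Rate = 20.7 / 289 = 0.071626 g/(s*kW)
SFC = 0.071626 * 3600 = 257.85 g/kWh


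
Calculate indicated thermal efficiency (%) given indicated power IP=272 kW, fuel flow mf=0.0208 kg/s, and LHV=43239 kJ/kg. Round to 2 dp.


eta_ith = (IP / (mf * LHV)) * 100
Denominator = 0.0208 * 43239 = 899.3712 kW
eta_ith = (272 / 899.3712) * 100 = 30.24%


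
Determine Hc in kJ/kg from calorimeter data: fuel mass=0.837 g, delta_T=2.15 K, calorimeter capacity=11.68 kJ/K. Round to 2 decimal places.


Hc = C_cal * delta_T / m_fuel
Q_released = 11.68 * 2.15 = 25.1120 kJ
m_fuel = 0.837 g = 0.837/1000 kg = 0.000837 kg
Hc = 25.1120 / 0.000837 = 30002.39 kJ/kg


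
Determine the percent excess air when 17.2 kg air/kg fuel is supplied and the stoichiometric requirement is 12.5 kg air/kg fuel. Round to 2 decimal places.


Excess air = actual - stoichiometric = 17.2 - 12.5 = 4.70 kg/kg fuel
Excess air % = (excess / stoich) * 100 = (4.70 / 12.5) * 100 = 37.60%


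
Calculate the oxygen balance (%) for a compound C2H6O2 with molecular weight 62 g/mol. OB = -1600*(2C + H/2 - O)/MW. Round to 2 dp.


OB = -1600 * (2C + H/2 - O) / MW
Inner = 2*2 + 6/2 - 2 = 5.00
OB = -1600 * 5.00 / 62 = -129.03%


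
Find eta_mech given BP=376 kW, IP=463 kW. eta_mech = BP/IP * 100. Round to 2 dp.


eta_mech = (BP / IP) * 100
Ratio = 376 / 463 = 0.8121
eta_mech = 0.8121 * 100 = 81.21%


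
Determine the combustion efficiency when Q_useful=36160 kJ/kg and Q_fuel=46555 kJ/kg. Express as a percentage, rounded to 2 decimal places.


Efficiency = (Q_useful / Q_fuel) * 100
Efficiency = (36160 / 46555) * 100
Efficiency = 0.7767 * 100 = 77.67%


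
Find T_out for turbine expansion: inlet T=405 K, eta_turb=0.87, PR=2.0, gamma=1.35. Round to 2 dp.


T_out = T_in * (1 - eta * (1 - PR^(-(gamma-1)/gamma)))
Exponent = -(1.35-1)/1.35 = -0.25925926
PR^exp = 2.0^(-0.25925926) = 0.83551680
Factor = 1 - 0.87*(1 - 0.83551680) = 0.85689962
T_out = 405 * 0.85689962 = 347.04 K


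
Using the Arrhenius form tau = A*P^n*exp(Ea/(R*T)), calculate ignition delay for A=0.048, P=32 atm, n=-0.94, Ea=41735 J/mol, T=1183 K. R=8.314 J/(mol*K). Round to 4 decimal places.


tau = A * P^n * exp(Ea/(R*T))
P^n = 32^(-0.94) = 0.03847326
Ea/(R*T) = 41735/(8.314*1183) = 4.243319
exp(Ea/(R*T)) = 69.638580
tau = 0.048 * 0.03847326 * 69.638580 = 0.1286 ms


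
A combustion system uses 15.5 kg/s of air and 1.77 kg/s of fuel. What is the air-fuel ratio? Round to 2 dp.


AFR = m_air / m_fuel
AFR = 15.5 / 1.77 = 8.76


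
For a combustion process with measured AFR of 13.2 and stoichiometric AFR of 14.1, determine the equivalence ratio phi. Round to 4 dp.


phi = AFR_stoich / AFR_actual
phi = 14.1 / 13.2 = 1.0682


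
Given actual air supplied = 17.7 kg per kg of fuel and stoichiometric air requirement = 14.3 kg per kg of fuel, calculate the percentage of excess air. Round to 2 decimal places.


Excess air = actual - stoichiometric = 17.7 - 14.3 = 3.40 kg/kg fuel
Excess air % = (excess / stoich) * 100 = (3.40 / 14.3) * 100 = 23.78%


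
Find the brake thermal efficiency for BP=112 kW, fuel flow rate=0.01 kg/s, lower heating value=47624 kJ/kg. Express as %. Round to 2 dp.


eta_BTE = (BP / (mf * LHV)) * 100
Denominator = 0.01 * 47624 = 476.2400 kW
eta_BTE = (112 / 476.2400) * 100 = 23.52%


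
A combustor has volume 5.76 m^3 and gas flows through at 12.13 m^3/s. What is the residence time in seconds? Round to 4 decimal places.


tau = V / Q_flow
tau = 5.76 / 12.13 = 0.4749 s


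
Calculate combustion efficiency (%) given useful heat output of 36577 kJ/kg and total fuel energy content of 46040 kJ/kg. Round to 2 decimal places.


Efficiency = (Q_useful / Q_fuel) * 100
Efficiency = (36577 / 46040) * 100
Efficiency = 0.7945 * 100 = 79.45%


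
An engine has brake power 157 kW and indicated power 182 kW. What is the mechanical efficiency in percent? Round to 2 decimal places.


eta_mech = (BP / IP) * 100
Ratio = 157 / 182 = 0.8626
eta_mech = 0.8626 * 100 = 86.26%


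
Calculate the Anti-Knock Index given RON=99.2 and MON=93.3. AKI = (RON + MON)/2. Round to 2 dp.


AKI = (RON + MON) / 2
AKI = (99.2 + 93.3) / 2
AKI = 192.5 / 2 = 96.25


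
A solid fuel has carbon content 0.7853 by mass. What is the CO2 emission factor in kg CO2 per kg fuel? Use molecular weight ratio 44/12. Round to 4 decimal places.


EF = C_frac * (M_CO2 / M_C)
EF = 0.7853 * (44/12)
EF = 0.7853 * 3.666667 = 2.8794 kg_CO2/kg_fuel


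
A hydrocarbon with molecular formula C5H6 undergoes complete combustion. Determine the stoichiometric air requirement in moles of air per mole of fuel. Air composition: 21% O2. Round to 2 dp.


Balanced combustion: C5H6 + 6.5 O2 -> 5 CO2 + 3 H2O
O2 needed = C + H/4 = 5 + 6/4 = 6.50 moles
Air moles = O2 / 0.21 = 6.50 / 0.21 = 30.95 moles air


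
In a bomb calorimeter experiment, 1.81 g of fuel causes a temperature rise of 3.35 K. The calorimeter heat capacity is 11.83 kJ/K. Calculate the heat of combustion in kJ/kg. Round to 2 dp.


Hc = C_cal * delta_T / m_fuel
Q_released = 11.83 * 3.35 = 39.6305 kJ
m_fuel = 1.81 g = 1.81/1000 kg = 0.001810 kg
Hc = 39.6305 / 0.001810 = 21895.30 kJ/kg


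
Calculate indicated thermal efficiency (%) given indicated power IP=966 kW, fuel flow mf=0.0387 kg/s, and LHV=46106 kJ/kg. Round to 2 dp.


eta_ith = (IP / (mf * LHV)) * 100
Denominator = 0.0387 * 46106 = 1784.3022 kW
eta_ith = (966 / 1784.3022) * 100 = 54.14%


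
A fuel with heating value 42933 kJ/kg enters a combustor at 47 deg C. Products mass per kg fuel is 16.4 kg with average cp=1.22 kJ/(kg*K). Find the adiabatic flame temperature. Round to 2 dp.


T_ad = T_in + Hc / (m_p * cp)
Denominator = 16.4 * 1.22 = 20.0080
Temperature rise = 42933 / 20.0080 = 2145.79 K
T_ad = 47 + 2145.79 = 2192.79 deg C


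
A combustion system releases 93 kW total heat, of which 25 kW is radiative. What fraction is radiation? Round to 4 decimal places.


f_rad = Q_rad / Q_total
f_rad = 25 / 93 = 0.2688


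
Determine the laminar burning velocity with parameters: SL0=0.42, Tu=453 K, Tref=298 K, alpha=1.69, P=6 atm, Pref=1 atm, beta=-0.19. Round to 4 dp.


SL = SL0 * (Tu/Tref)^alpha * (P/Pref)^beta
T ratio = 453/298 = 1.52013423
(T ratio)^alpha = 1.52013423^1.69 = 2.029460
(P/Pref)^beta = 6^(-0.19) = 0.711461
SL = 0.42 * 2.029460 * 0.711461 = 0.6064 m/s


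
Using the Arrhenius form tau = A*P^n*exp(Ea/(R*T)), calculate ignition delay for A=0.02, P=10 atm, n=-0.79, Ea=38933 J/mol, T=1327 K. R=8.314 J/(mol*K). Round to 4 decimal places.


tau = A * P^n * exp(Ea/(R*T))
P^n = 10^(-0.79) = 0.16218101
Ea/(R*T) = 38933/(8.314*1327) = 3.528880
exp(Ea/(R*T)) = 34.085780
tau = 0.02 * 0.16218101 * 34.085780 = 0.1106 ms


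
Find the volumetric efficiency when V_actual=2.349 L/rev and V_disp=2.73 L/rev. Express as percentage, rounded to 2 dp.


eta_v = (V_actual / V_disp) * 100
Ratio = 2.349 / 2.73 = 0.8604
eta_v = 0.8604 * 100 = 86.04%


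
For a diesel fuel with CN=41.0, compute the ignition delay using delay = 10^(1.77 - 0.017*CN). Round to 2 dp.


delay = 10^(1.77 - 0.017*CN)
Exponent = 1.77 - 0.017*41.0 = 1.0730
delay = 10^1.0730 = 11.83 ms


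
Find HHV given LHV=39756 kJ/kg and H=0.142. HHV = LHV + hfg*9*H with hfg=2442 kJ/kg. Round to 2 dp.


HHV = LHV + hfg * 9 * H
Water addition = 2442 * 9 * 0.142 = 3120.876 kJ/kg
HHV = 39756 + 3120.876 = 42876.88 kJ/kg


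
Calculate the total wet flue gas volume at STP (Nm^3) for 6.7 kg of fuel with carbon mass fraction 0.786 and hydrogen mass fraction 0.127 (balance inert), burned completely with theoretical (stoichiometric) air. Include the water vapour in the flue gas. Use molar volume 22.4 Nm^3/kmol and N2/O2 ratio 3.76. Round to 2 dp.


Per kg fuel: CO2 = (C/12 kmol)*22.4 = (0.786/12)*22.4 = 1.46720 Nm^3
Per kg fuel: H2O = (H/2 kmol)*22.4 = (0.127/2)*22.4 = 1.42240 Nm^3
O2 needed per kg fuel = C/12 + H/4 = 0.786/12 + 0.127/4 = 0.09725000 kmol
Per kg fuel: N2 = O2*3.76*22.4 = 0.09725000*3.76*22.4 = 8.19078 Nm^3
Total per kg = 1.46720 + 1.42240 + 8.19078 = 11.08038 Nm^3
Total = 11.08038 * 6.7 = 74.24 Nm^3


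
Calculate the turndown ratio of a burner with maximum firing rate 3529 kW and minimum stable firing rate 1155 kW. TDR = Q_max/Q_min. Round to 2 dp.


TDR = Q_max / Q_min
TDR = 3529 / 1155 = 3.06


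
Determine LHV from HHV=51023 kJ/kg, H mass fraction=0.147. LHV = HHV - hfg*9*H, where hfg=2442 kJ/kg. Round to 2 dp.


LHV = HHV - hfg * 9 * H
Water correction = 2442 * 9 * 0.147 = 3230.766 kJ/kg
LHV = 51023 - 3230.766 = 47792.23 kJ/kg


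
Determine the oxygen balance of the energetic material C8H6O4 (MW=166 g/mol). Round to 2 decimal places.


OB = -1600 * (2C + H/2 - O) / MW
Inner = 2*8 + 6/2 - 4 = 15.00
OB = -1600 * 15.00 / 166 = -144.58%


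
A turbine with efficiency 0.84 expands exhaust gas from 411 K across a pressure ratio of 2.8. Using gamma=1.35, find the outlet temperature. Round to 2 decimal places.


T_out = T_in * (1 - eta * (1 - PR^(-(gamma-1)/gamma)))
Exponent = -(1.35-1)/1.35 = -0.25925926
PR^exp = 2.8^(-0.25925926) = 0.76572026
Factor = 1 - 0.84*(1 - 0.76572026) = 0.80320502
T_out = 411 * 0.80320502 = 330.12 K


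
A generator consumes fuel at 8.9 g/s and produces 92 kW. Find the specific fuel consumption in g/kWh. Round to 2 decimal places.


SFC = (mf / BP) * 3600
Rate = 8.9 / 92 = 0.096739 g/(s*kW)
SFC = 0.096739 * 3600 = 348.26 g/kWh


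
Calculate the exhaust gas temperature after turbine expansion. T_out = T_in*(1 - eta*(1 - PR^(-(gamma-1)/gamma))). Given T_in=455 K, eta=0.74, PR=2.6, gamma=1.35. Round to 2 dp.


T_out = T_in * (1 - eta * (1 - PR^(-(gamma-1)/gamma)))
Exponent = -(1.35-1)/1.35 = -0.25925926
PR^exp = 2.6^(-0.25925926) = 0.78057442
Factor = 1 - 0.74*(1 - 0.78057442) = 0.83762507
T_out = 455 * 0.83762507 = 381.12 K


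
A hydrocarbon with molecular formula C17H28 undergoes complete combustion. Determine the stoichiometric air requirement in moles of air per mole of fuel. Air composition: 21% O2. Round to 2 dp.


Balanced combustion: C17H28 + 24 O2 -> 17 CO2 + 14 H2O
O2 needed = C + H/4 = 17 + 28/4 = 24.00 moles
Air moles = O2 / 0.21 = 24.00 / 0.21 = 114.29 moles air


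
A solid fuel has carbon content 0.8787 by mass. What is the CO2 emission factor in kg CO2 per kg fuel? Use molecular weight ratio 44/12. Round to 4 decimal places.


EF = C_frac * (M_CO2 / M_C)
EF = 0.8787 * (44/12)
EF = 0.8787 * 3.666667 = 3.2219 kg_CO2/kg_fuel


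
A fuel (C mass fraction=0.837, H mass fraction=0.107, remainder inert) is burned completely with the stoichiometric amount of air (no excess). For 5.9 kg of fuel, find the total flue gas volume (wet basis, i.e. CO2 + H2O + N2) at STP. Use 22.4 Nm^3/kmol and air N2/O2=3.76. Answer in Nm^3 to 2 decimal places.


Per kg fuel: CO2 = (C/12 kmol)*22.4 = (0.837/12)*22.4 = 1.56240 Nm^3
Per kg fuel: H2O = (H/2 kmol)*22.4 = (0.107/2)*22.4 = 1.19840 Nm^3
O2 needed per kg fuel = C/12 + H/4 = 0.837/12 + 0.107/4 = 0.09650000 kmol
Per kg fuel: N2 = O2*3.76*22.4 = 0.09650000*3.76*22.4 = 8.12762 Nm^3
Total per kg = 1.56240 + 1.19840 + 8.12762 = 10.88842 Nm^3
Total = 10.88842 * 5.9 = 64.24 Nm^3


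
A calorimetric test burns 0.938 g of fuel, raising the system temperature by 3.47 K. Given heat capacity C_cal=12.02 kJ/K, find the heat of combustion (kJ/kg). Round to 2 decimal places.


Hc = C_cal * delta_T / m_fuel
Q_released = 12.02 * 3.47 = 41.7094 kJ
m_fuel = 0.938 g = 0.938/1000 kg = 0.000938 kg
Hc = 41.7094 / 0.000938 = 44466.31 kJ/kg


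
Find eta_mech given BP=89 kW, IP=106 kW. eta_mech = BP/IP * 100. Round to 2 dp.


eta_mech = (BP / IP) * 100
Ratio = 89 / 106 = 0.8396
eta_mech = 0.8396 * 100 = 83.96%


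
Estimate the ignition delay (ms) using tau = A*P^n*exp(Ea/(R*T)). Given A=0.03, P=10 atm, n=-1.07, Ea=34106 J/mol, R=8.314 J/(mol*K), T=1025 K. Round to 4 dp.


tau = A * P^n * exp(Ea/(R*T))
P^n = 10^(-1.07) = 0.08511380
Ea/(R*T) = 34106/(8.314*1025) = 4.002183
exp(Ea/(R*T)) = 54.717447
tau = 0.03 * 0.08511380 * 54.717447 = 0.1397 ms


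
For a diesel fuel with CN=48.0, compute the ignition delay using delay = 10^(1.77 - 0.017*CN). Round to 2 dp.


delay = 10^(1.77 - 0.017*CN)
Exponent = 1.77 - 0.017*48.0 = 0.9540
delay = 10^0.9540 = 8.99 ms


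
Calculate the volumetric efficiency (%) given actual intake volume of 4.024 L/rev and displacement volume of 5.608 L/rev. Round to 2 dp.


eta_v = (V_actual / V_disp) * 100
Ratio = 4.024 / 5.608 = 0.7175
eta_v = 0.7175 * 100 = 71.75%


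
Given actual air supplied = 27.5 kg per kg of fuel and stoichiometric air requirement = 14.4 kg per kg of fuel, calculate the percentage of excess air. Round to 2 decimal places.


Excess air = actual - stoichiometric = 27.5 - 14.4 = 13.10 kg/kg fuel
Excess air % = (excess / stoich) * 100 = (13.10 / 14.4) * 100 = 90.97%


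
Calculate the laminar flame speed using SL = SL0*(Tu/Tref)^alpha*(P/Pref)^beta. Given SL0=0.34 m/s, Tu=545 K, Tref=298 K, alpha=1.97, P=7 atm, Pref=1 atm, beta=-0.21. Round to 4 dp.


SL = SL0 * (Tu/Tref)^alpha * (P/Pref)^beta
T ratio = 545/298 = 1.82885906
(T ratio)^alpha = 1.82885906^1.97 = 3.284695
(P/Pref)^beta = 7^(-0.21) = 0.664553
SL = 0.34 * 3.284695 * 0.664553 = 0.7422 m/s


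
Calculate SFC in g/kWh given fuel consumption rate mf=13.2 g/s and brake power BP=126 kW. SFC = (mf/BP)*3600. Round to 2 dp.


SFC = (mf / BP) * 3600
Rate = 13.2 / 126 = 0.104762 g/(s*kW)
SFC = 0.104762 * 3600 = 377.14 g/kWh


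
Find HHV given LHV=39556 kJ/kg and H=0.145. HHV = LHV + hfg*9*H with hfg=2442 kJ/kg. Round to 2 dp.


HHV = LHV + hfg * 9 * H
Water addition = 2442 * 9 * 0.145 = 3186.810 kJ/kg
HHV = 39556 + 3186.810 = 42742.81 kJ/kg


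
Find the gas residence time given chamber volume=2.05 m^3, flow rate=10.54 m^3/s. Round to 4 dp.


tau = V / Q_flow
tau = 2.05 / 10.54 = 0.1945 s


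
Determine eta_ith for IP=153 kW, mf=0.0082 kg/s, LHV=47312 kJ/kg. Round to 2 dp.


eta_ith = (IP / (mf * LHV)) * 100
Denominator = 0.0082 * 47312 = 387.9584 kW
eta_ith = (153 / 387.9584) * 100 = 39.44%


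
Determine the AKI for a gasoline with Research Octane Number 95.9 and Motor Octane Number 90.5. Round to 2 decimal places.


AKI = (RON + MON) / 2
AKI = (95.9 + 90.5) / 2
AKI = 186.4 / 2 = 93.20


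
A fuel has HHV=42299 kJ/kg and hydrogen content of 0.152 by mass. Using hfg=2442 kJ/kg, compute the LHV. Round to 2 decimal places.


LHV = HHV - hfg * 9 * H
Water correction = 2442 * 9 * 0.152 = 3340.656 kJ/kg
LHV = 42299 - 3340.656 = 38958.34 kJ/kg


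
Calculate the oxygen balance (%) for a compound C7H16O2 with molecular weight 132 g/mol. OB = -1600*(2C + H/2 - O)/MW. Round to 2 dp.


OB = -1600 * (2C + H/2 - O) / MW
Inner = 2*7 + 16/2 - 2 = 20.00
OB = -1600 * 20.00 / 132 = -242.42%


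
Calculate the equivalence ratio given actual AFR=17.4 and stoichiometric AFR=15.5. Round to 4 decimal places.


phi = AFR_stoich / AFR_actual
phi = 15.5 / 17.4 = 0.8908


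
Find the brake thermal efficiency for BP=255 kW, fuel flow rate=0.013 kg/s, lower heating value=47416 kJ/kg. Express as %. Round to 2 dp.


eta_BTE = (BP / (mf * LHV)) * 100
Denominator = 0.013 * 47416 = 616.4080 kW
eta_BTE = (255 / 616.4080) * 100 = 41.37%


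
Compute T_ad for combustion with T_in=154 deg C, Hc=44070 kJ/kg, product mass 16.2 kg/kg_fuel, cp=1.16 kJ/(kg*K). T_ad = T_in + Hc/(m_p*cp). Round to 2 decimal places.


T_ad = T_in + Hc / (m_p * cp)
Denominator = 16.2 * 1.16 = 18.7920
Temperature rise = 44070 / 18.7920 = 2345.15 K
T_ad = 154 + 2345.15 = 2499.15 deg C


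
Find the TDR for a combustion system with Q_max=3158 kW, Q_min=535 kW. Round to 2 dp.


TDR = Q_max / Q_min
TDR = 3158 / 535 = 5.90


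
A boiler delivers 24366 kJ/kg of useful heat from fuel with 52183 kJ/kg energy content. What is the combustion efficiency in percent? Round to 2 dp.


Efficiency = (Q_useful / Q_fuel) * 100
Efficiency = (24366 / 52183) * 100
Efficiency = 0.4669 * 100 = 46.69%


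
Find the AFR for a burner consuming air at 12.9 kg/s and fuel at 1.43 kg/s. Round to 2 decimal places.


AFR = m_air / m_fuel
AFR = 12.9 / 1.43 = 9.02


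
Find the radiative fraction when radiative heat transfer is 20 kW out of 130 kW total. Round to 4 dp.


f_rad = Q_rad / Q_total
f_rad = 20 / 130 = 0.1538


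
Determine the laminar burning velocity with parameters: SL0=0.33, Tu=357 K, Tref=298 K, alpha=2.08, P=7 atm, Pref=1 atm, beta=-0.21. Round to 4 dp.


SL = SL0 * (Tu/Tref)^alpha * (P/Pref)^beta
T ratio = 357/298 = 1.19798658
(T ratio)^alpha = 1.19798658^2.08 = 1.456063
(P/Pref)^beta = 7^(-0.21) = 0.664553
SL = 0.33 * 1.456063 * 0.664553 = 0.3193 m/s


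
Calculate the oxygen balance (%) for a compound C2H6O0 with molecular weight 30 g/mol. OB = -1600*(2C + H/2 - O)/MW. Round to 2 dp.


OB = -1600 * (2C + H/2 - O) / MW
Inner = 2*2 + 6/2 - 0 = 7.00
OB = -1600 * 7.00 / 30 = -373.33%


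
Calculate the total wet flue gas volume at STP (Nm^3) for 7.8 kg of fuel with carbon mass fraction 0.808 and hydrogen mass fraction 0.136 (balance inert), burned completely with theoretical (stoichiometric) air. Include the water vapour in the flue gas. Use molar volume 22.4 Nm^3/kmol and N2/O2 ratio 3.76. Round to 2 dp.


Per kg fuel: CO2 = (C/12 kmol)*22.4 = (0.808/12)*22.4 = 1.50827 Nm^3
Per kg fuel: H2O = (H/2 kmol)*22.4 = (0.136/2)*22.4 = 1.52320 Nm^3
O2 needed per kg fuel = C/12 + H/4 = 0.808/12 + 0.136/4 = 0.10133333 kmol
Per kg fuel: N2 = O2*3.76*22.4 = 0.10133333*3.76*22.4 = 8.53470 Nm^3
Total per kg = 1.50827 + 1.52320 + 8.53470 = 11.56617 Nm^3
Total = 11.56617 * 7.8 = 90.22 Nm^3


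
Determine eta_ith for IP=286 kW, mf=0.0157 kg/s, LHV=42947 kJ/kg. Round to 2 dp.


eta_ith = (IP / (mf * LHV)) * 100
Denominator = 0.0157 * 42947 = 674.2679 kW
eta_ith = (286 / 674.2679) * 100 = 42.42%


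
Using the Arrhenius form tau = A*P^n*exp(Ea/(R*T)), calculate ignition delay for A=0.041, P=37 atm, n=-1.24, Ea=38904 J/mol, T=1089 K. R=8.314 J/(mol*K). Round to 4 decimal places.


tau = A * P^n * exp(Ea/(R*T))
P^n = 37^(-1.24) = 0.01136135
Ea/(R*T) = 38904/(8.314*1089) = 4.296911
exp(Ea/(R*T)) = 73.472485
tau = 0.041 * 0.01136135 * 73.472485 = 0.0342 ms


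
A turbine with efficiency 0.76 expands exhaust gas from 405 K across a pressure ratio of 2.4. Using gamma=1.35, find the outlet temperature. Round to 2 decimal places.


T_out = T_in * (1 - eta * (1 - PR^(-(gamma-1)/gamma)))
Exponent = -(1.35-1)/1.35 = -0.25925926
PR^exp = 2.4^(-0.25925926) = 0.79694200
Factor = 1 - 0.76*(1 - 0.79694200) = 0.84567592
T_out = 405 * 0.84567592 = 342.50 K


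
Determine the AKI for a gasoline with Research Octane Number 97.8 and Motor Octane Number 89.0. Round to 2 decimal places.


AKI = (RON + MON) / 2
AKI = (97.8 + 89.0) / 2
AKI = 186.8 / 2 = 93.40


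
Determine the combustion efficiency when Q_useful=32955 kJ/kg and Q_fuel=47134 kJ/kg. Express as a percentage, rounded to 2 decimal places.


Efficiency = (Q_useful / Q_fuel) * 100
Efficiency = (32955 / 47134) * 100
Efficiency = 0.6992 * 100 = 69.92%


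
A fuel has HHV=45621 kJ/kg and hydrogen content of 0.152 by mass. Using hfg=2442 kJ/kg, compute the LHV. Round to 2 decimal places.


LHV = HHV - hfg * 9 * H
Water correction = 2442 * 9 * 0.152 = 3340.656 kJ/kg
LHV = 45621 - 3340.656 = 42280.34 kJ/kg


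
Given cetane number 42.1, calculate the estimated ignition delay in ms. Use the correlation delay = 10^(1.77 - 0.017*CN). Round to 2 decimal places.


delay = 10^(1.77 - 0.017*CN)
Exponent = 1.77 - 0.017*42.1 = 1.0543
delay = 10^1.0543 = 11.33 ms


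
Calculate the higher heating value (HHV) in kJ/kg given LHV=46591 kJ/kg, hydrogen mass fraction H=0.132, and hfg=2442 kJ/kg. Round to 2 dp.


HHV = LHV + hfg * 9 * H
Water addition = 2442 * 9 * 0.132 = 2901.096 kJ/kg
HHV = 46591 + 2901.096 = 49492.10 kJ/kg


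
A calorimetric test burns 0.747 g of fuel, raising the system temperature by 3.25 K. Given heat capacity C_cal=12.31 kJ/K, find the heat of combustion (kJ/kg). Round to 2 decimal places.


Hc = C_cal * delta_T / m_fuel
Q_released = 12.31 * 3.25 = 40.0075 kJ
m_fuel = 0.747 g = 0.747/1000 kg = 0.000747 kg
Hc = 40.0075 / 0.000747 = 53557.56 kJ/kg


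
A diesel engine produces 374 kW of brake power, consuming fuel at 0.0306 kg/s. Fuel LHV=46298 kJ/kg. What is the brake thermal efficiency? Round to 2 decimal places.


eta_BTE = (BP / (mf * LHV)) * 100
Denominator = 0.0306 * 46298 = 1416.7188 kW
eta_BTE = (374 / 1416.7188) * 100 = 26.40%


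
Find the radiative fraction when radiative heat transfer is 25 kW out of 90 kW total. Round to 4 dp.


f_rad = Q_rad / Q_total
f_rad = 25 / 90 = 0.2778


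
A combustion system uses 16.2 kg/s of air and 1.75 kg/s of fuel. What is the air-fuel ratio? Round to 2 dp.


AFR = m_air / m_fuel
AFR = 16.2 / 1.75 = 9.26


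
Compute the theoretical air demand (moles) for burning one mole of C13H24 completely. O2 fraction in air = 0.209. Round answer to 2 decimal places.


Balanced combustion: C13H24 + 19 O2 -> 13 CO2 + 12 H2O
O2 needed = C + H/4 = 13 + 24/4 = 19.00 moles
Air moles = O2 / 0.209 = 19.00 / 0.209 = 90.91 moles air


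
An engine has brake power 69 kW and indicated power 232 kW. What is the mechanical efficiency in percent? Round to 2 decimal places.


eta_mech = (BP / IP) * 100
Ratio = 69 / 232 = 0.2974
eta_mech = 0.2974 * 100 = 29.74%


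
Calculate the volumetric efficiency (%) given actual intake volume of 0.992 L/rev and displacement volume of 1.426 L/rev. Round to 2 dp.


eta_v = (V_actual / V_disp) * 100
Ratio = 0.992 / 1.426 = 0.6957
eta_v = 0.6957 * 100 = 69.57%


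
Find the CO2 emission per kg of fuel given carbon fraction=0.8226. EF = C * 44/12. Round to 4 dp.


EF = C_frac * (M_CO2 / M_C)
EF = 0.8226 * (44/12)
EF = 0.8226 * 3.666667 = 3.0162 kg_CO2/kg_fuel


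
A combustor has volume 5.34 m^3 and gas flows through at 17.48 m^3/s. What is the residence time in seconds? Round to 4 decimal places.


tau = V / Q_flow
tau = 5.34 / 17.48 = 0.3055 s


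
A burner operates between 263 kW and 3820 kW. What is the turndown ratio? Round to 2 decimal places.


TDR = Q_max / Q_min
TDR = 3820 / 263 = 14.52


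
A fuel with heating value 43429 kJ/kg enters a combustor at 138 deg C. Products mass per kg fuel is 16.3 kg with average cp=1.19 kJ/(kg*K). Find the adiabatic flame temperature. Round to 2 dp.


T_ad = T_in + Hc / (m_p * cp)
Denominator = 16.3 * 1.19 = 19.3970
Temperature rise = 43429 / 19.3970 = 2238.95 K
T_ad = 138 + 2238.95 = 2376.95 deg C


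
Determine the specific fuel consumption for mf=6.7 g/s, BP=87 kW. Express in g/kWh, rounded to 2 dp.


SFC = (mf / BP) * 3600
Rate = 6.7 / 87 = 0.077011 g/(s*kW)
SFC = 0.077011 * 3600 = 277.24 g/kWh


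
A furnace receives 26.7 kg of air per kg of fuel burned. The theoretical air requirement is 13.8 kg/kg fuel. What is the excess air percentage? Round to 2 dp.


Excess air = actual - stoichiometric = 26.7 - 13.8 = 12.90 kg/kg fuel
Excess air % = (excess / stoich) * 100 = (12.90 / 13.8) * 100 = 93.48%


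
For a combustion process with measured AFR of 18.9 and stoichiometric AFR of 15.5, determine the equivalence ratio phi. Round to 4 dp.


phi = AFR_stoich / AFR_actual
phi = 15.5 / 18.9 = 0.8201


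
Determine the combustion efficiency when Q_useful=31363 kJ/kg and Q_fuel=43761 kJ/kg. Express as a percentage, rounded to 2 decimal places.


Efficiency = (Q_useful / Q_fuel) * 100
Efficiency = (31363 / 43761) * 100
Efficiency = 0.7167 * 100 = 71.67%


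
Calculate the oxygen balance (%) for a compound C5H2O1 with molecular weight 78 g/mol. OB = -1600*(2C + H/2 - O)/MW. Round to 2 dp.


OB = -1600 * (2C + H/2 - O) / MW
Inner = 2*5 + 2/2 - 1 = 10.00
OB = -1600 * 10.00 / 78 = -205.13%


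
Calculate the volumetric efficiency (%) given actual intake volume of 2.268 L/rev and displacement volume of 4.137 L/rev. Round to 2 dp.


eta_v = (V_actual / V_disp) * 100
Ratio = 2.268 / 4.137 = 0.5482
eta_v = 0.5482 * 100 = 54.82%


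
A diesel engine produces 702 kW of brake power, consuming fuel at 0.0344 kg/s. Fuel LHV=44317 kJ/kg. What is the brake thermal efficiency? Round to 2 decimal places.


eta_BTE = (BP / (mf * LHV)) * 100
Denominator = 0.0344 * 44317 = 1524.5048 kW
eta_BTE = (702 / 1524.5048) * 100 = 46.05%


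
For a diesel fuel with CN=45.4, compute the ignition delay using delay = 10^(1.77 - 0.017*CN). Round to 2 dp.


delay = 10^(1.77 - 0.017*CN)
Exponent = 1.77 - 0.017*45.4 = 0.9982
delay = 10^0.9982 = 9.96 ms


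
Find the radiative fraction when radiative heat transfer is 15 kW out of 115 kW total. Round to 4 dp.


f_rad = Q_rad / Q_total
f_rad = 15 / 115 = 0.1304


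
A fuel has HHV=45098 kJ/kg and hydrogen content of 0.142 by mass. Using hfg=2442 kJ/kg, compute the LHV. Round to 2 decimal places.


LHV = HHV - hfg * 9 * H
Water correction = 2442 * 9 * 0.142 = 3120.876 kJ/kg
LHV = 45098 - 3120.876 = 41977.12 kJ/kg


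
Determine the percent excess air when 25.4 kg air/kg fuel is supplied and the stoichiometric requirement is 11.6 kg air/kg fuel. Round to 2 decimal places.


Excess air = actual - stoichiometric = 25.4 - 11.6 = 13.80 kg/kg fuel
Excess air % = (excess / stoich) * 100 = (13.80 / 11.6) * 100 = 118.97%


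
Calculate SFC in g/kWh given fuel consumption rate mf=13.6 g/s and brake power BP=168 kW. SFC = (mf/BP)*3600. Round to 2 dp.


SFC = (mf / BP) * 3600
Rate = 13.6 / 168 = 0.080952 g/(s*kW)
SFC = 0.080952 * 3600 = 291.43 g/kWh


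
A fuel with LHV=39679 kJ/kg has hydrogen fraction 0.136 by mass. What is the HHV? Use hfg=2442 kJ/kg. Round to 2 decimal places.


HHV = LHV + hfg * 9 * H
Water addition = 2442 * 9 * 0.136 = 2989.008 kJ/kg
HHV = 39679 + 2989.008 = 42668.01 kJ/kg


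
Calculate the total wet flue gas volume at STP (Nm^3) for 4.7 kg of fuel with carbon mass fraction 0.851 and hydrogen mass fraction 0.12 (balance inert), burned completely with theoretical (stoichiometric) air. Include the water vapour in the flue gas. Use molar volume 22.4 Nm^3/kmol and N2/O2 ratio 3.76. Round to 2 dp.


Per kg fuel: CO2 = (C/12 kmol)*22.4 = (0.851/12)*22.4 = 1.58853 Nm^3
Per kg fuel: H2O = (H/2 kmol)*22.4 = (0.12/2)*22.4 = 1.34400 Nm^3
O2 needed per kg fuel = C/12 + H/4 = 0.851/12 + 0.12/4 = 0.10091667 kmol
Per kg fuel: N2 = O2*3.76*22.4 = 0.10091667*3.76*22.4 = 8.49961 Nm^3
Total per kg = 1.58853 + 1.34400 + 8.49961 = 11.43214 Nm^3
Total = 11.43214 * 4.7 = 53.73 Nm^3


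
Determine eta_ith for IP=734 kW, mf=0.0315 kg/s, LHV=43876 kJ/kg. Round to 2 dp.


eta_ith = (IP / (mf * LHV)) * 100
Denominator = 0.0315 * 43876 = 1382.0940 kW
eta_ith = (734 / 1382.0940) * 100 = 53.11%


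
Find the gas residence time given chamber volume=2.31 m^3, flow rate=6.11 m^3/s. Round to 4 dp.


tau = V / Q_flow
tau = 2.31 / 6.11 = 0.3781 s


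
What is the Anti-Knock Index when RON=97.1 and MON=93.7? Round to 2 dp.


AKI = (RON + MON) / 2
AKI = (97.1 + 93.7) / 2
AKI = 190.8 / 2 = 95.40


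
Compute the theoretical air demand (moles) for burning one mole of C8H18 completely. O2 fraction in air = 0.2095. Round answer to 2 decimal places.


Balanced combustion: C8H18 + 12.5 O2 -> 8 CO2 + 9 H2O
O2 needed = C + H/4 = 8 + 18/4 = 12.50 moles
Air moles = O2 / 0.2095 = 12.50 / 0.2095 = 59.67 moles air


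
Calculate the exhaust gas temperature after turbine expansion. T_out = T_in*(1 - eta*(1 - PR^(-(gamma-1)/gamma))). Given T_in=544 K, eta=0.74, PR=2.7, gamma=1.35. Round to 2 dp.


T_out = T_in * (1 - eta * (1 - PR^(-(gamma-1)/gamma)))
Exponent = -(1.35-1)/1.35 = -0.25925926
PR^exp = 2.7^(-0.25925926) = 0.77297411
Factor = 1 - 0.74*(1 - 0.77297411) = 0.83200084
T_out = 544 * 0.83200084 = 452.61 K


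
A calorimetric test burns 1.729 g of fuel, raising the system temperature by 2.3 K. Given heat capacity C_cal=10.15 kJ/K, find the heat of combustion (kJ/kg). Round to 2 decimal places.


Hc = C_cal * delta_T / m_fuel
Q_released = 10.15 * 2.3 = 23.3450 kJ
m_fuel = 1.729 g = 1.729/1000 kg = 0.001729 kg
Hc = 23.3450 / 0.001729 = 13502.02 kJ/kg


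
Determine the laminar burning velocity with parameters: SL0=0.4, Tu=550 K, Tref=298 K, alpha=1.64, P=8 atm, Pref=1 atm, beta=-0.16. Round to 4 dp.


SL = SL0 * (Tu/Tref)^alpha * (P/Pref)^beta
T ratio = 550/298 = 1.84563758
(T ratio)^alpha = 1.84563758^1.64 = 2.731996
(P/Pref)^beta = 8^(-0.16) = 0.716978
SL = 0.4 * 2.731996 * 0.716978 = 0.7835 m/s


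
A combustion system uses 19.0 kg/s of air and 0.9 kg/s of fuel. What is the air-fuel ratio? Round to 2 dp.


AFR = m_air / m_fuel
AFR = 19.0 / 0.9 = 21.11


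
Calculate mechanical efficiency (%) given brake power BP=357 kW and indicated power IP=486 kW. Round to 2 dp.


eta_mech = (BP / IP) * 100
Ratio = 357 / 486 = 0.7346
eta_mech = 0.7346 * 100 = 73.46%


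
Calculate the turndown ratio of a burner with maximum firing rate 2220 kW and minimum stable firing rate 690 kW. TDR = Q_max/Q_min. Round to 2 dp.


TDR = Q_max / Q_min
TDR = 2220 / 690 = 3.22


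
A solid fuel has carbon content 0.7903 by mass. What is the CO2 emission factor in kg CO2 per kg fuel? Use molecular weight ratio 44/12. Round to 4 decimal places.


EF = C_frac * (M_CO2 / M_C)
EF = 0.7903 * (44/12)
EF = 0.7903 * 3.666667 = 2.8978 kg_CO2/kg_fuel


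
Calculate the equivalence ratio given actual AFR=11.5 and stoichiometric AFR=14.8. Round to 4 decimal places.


phi = AFR_stoich / AFR_actual
phi = 14.8 / 11.5 = 1.2870


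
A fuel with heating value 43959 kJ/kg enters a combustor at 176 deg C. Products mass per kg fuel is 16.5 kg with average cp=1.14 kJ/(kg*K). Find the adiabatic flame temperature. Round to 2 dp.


T_ad = T_in + Hc / (m_p * cp)
Denominator = 16.5 * 1.14 = 18.8100
Temperature rise = 43959 / 18.8100 = 2337.00 K
T_ad = 176 + 2337.00 = 2513.00 deg C


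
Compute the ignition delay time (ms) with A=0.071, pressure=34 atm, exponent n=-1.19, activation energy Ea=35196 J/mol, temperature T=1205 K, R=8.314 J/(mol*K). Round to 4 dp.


tau = A * P^n * exp(Ea/(R*T))
P^n = 34^(-1.19) = 0.01505012
Ea/(R*T) = 35196/(8.314*1205) = 3.513146
exp(Ea/(R*T)) = 33.553673
tau = 0.071 * 0.01505012 * 33.553673 = 0.0359 ms


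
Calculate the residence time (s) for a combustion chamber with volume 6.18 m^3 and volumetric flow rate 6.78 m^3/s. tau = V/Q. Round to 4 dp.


tau = V / Q_flow
tau = 6.18 / 6.78 = 0.9115 s


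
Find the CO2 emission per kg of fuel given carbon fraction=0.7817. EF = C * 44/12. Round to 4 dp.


EF = C_frac * (M_CO2 / M_C)
EF = 0.7817 * (44/12)
EF = 0.7817 * 3.666667 = 2.8662 kg_CO2/kg_fuel


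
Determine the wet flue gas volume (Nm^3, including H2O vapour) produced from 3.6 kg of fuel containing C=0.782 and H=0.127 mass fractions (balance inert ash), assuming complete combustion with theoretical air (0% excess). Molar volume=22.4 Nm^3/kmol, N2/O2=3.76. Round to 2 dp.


Per kg fuel: CO2 = (C/12 kmol)*22.4 = (0.782/12)*22.4 = 1.45973 Nm^3
Per kg fuel: H2O = (H/2 kmol)*22.4 = (0.127/2)*22.4 = 1.42240 Nm^3
O2 needed per kg fuel = C/12 + H/4 = 0.782/12 + 0.127/4 = 0.09691667 kmol
Per kg fuel: N2 = O2*3.76*22.4 = 0.09691667*3.76*22.4 = 8.16271 Nm^3
Total per kg = 1.45973 + 1.42240 + 8.16271 = 11.04484 Nm^3
Total = 11.04484 * 3.6 = 39.76 Nm^3


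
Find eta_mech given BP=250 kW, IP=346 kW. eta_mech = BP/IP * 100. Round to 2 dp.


eta_mech = (BP / IP) * 100
Ratio = 250 / 346 = 0.7225
eta_mech = 0.7225 * 100 = 72.25%


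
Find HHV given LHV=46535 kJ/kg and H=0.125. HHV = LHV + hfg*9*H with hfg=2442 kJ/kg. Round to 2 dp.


HHV = LHV + hfg * 9 * H
Water addition = 2442 * 9 * 0.125 = 2747.250 kJ/kg
HHV = 46535 + 2747.250 = 49282.25 kJ/kg


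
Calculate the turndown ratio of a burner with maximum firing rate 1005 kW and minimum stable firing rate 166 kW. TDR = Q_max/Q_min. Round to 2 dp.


TDR = Q_max / Q_min
TDR = 1005 / 166 = 6.05


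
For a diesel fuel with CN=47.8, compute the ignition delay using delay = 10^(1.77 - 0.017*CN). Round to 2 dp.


delay = 10^(1.77 - 0.017*CN)
Exponent = 1.77 - 0.017*47.8 = 0.9574
delay = 10^0.9574 = 9.07 ms


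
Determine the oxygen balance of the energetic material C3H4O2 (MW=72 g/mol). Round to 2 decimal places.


OB = -1600 * (2C + H/2 - O) / MW
Inner = 2*3 + 4/2 - 2 = 6.00
OB = -1600 * 6.00 / 72 = -133.33%


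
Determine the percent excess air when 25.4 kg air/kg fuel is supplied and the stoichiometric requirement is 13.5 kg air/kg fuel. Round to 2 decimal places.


Excess air = actual - stoichiometric = 25.4 - 13.5 = 11.90 kg/kg fuel
Excess air % = (excess / stoich) * 100 = (11.90 / 13.5) * 100 = 88.15%


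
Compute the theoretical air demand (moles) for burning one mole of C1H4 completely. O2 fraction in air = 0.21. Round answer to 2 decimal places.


Balanced combustion: C1H4 + 2 O2 -> 1 CO2 + 2 H2O
O2 needed = C + H/4 = 1 + 4/4 = 2.00 moles
Air moles = O2 / 0.21 = 2.00 / 0.21 = 9.52 moles air


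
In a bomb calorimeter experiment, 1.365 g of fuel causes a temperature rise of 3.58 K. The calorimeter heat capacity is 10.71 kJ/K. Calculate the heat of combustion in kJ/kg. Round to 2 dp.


Hc = C_cal * delta_T / m_fuel
Q_released = 10.71 * 3.58 = 38.3418 kJ
m_fuel = 1.365 g = 1.365/1000 kg = 0.001365 kg
Hc = 38.3418 / 0.001365 = 28089.23 kJ/kg


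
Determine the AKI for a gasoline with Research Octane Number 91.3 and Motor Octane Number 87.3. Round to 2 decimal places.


AKI = (RON + MON) / 2
AKI = (91.3 + 87.3) / 2
AKI = 178.6 / 2 = 89.30


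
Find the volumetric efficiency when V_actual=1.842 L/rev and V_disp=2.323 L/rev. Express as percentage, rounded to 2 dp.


eta_v = (V_actual / V_disp) * 100
Ratio = 1.842 / 2.323 = 0.7929
eta_v = 0.7929 * 100 = 79.29%


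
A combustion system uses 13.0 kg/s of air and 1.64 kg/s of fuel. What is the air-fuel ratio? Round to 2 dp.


AFR = m_air / m_fuel
AFR = 13.0 / 1.64 = 7.93


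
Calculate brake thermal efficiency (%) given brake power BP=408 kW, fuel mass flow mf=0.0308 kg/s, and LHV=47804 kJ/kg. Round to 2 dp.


eta_BTE = (BP / (mf * LHV)) * 100
Denominator = 0.0308 * 47804 = 1472.3632 kW
eta_BTE = (408 / 1472.3632) * 100 = 27.71%


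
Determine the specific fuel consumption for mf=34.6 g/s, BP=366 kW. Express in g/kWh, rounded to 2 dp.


SFC = (mf / BP) * 3600
Rate = 34.6 / 366 = 0.094536 g/(s*kW)
SFC = 0.094536 * 3600 = 340.33 g/kWh


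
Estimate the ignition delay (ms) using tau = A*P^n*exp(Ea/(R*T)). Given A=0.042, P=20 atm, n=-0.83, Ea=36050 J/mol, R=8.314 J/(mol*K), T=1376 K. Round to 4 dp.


tau = A * P^n * exp(Ea/(R*T))
P^n = 20^(-0.83) = 0.08320417
Ea/(R*T) = 36050/(8.314*1376) = 3.151206
exp(Ea/(R*T)) = 23.364228
tau = 0.042 * 0.08320417 * 23.364228 = 0.0816 ms


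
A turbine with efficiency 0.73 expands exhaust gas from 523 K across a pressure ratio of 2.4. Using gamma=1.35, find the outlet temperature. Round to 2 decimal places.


T_out = T_in * (1 - eta * (1 - PR^(-(gamma-1)/gamma)))
Exponent = -(1.35-1)/1.35 = -0.25925926
PR^exp = 2.4^(-0.25925926) = 0.79694200
Factor = 1 - 0.73*(1 - 0.79694200) = 0.85176766
T_out = 523 * 0.85176766 = 445.47 K


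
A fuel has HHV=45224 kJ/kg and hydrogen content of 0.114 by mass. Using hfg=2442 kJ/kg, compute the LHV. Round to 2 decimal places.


LHV = HHV - hfg * 9 * H
Water correction = 2442 * 9 * 0.114 = 2505.492 kJ/kg
LHV = 45224 - 2505.492 = 42718.51 kJ/kg


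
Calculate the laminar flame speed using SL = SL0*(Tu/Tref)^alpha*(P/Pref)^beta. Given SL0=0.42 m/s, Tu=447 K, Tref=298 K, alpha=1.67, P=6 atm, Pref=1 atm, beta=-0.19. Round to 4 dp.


SL = SL0 * (Tu/Tref)^alpha * (P/Pref)^beta
T ratio = 447/298 = 1.50000000
(T ratio)^alpha = 1.50000000^1.67 = 1.968214
(P/Pref)^beta = 6^(-0.19) = 0.711461
SL = 0.42 * 1.968214 * 0.711461 = 0.5881 m/s


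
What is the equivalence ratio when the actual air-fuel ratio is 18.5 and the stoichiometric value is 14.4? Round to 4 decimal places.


phi = AFR_stoich / AFR_actual
phi = 14.4 / 18.5 = 0.7784


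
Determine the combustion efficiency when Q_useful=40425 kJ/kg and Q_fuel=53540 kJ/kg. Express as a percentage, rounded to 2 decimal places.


Efficiency = (Q_useful / Q_fuel) * 100
Efficiency = (40425 / 53540) * 100
Efficiency = 0.7550 * 100 = 75.50%


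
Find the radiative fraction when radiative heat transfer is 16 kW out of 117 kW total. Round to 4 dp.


f_rad = Q_rad / Q_total
f_rad = 16 / 117 = 0.1368


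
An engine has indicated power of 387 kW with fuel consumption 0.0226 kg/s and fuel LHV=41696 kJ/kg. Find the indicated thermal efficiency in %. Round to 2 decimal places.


eta_ith = (IP / (mf * LHV)) * 100
Denominator = 0.0226 * 41696 = 942.3296 kW
eta_ith = (387 / 942.3296) * 100 = 41.07%


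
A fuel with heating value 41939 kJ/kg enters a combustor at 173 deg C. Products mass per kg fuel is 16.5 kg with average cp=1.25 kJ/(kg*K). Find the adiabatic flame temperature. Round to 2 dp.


T_ad = T_in + Hc / (m_p * cp)
Denominator = 16.5 * 1.25 = 20.6250
Temperature rise = 41939 / 20.6250 = 2033.41 K
T_ad = 173 + 2033.41 = 2206.41 deg C


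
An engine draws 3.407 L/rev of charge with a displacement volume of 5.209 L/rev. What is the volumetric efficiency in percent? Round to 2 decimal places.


eta_v = (V_actual / V_disp) * 100
Ratio = 3.407 / 5.209 = 0.6541
eta_v = 0.6541 * 100 = 65.41%


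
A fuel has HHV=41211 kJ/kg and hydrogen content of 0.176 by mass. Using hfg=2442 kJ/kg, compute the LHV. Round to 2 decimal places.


LHV = HHV - hfg * 9 * H
Water correction = 2442 * 9 * 0.176 = 3868.128 kJ/kg
LHV = 41211 - 3868.128 = 37342.87 kJ/kg


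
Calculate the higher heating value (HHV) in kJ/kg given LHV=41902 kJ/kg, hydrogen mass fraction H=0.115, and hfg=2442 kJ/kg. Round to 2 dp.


HHV = LHV + hfg * 9 * H
Water addition = 2442 * 9 * 0.115 = 2527.470 kJ/kg
HHV = 41902 + 2527.470 = 44429.47 kJ/kg
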